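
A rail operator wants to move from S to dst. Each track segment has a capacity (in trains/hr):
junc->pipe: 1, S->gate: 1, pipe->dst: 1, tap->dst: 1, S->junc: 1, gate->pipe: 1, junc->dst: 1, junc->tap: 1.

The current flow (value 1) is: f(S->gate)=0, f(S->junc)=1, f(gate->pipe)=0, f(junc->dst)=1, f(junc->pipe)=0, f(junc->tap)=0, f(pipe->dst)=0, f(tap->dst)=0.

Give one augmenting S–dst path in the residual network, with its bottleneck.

S->gate->pipe->dst, bottleneck 1

Residual along S->gate->pipe->dst: S->gate: 1, gate->pipe: 1, pipe->dst: 1.
Bottleneck = min = 1.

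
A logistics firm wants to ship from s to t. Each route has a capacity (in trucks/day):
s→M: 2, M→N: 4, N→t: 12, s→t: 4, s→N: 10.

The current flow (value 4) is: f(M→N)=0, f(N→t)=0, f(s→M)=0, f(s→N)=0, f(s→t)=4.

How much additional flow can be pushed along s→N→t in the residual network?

10

Residual capacities along the path: s→N: 10, N→t: 12.
Minimum is 10.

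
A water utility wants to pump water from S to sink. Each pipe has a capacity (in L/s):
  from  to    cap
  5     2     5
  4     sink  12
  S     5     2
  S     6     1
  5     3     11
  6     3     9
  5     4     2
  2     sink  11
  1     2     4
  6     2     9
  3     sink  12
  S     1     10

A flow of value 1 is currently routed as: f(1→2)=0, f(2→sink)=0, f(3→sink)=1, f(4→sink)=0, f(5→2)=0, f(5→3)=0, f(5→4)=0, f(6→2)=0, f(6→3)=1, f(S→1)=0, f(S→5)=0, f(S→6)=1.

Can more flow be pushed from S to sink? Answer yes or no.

Yes

Residual path S→5→4→sink has bottleneck 2 > 0.
Pushing 2 along it raises the flow to 3, so the given flow is not maximum.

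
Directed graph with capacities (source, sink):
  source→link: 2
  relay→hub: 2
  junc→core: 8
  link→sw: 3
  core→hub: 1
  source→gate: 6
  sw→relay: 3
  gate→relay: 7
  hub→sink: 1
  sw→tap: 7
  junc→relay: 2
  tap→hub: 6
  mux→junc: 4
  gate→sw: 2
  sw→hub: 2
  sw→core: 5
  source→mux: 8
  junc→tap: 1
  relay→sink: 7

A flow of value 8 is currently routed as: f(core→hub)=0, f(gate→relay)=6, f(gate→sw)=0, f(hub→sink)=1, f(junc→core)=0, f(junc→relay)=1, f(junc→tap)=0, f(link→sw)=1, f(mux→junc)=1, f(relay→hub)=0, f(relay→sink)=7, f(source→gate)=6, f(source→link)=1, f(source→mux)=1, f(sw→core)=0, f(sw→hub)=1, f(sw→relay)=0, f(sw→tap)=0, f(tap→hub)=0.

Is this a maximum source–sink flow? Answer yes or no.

Yes

Residual reachable from source: {core, gate, hub, junc, link, mux, relay, source, sw, tap}; sink is not reachable.
Saturated cut: relay→sink, hub→sink with total capacity 8 = current flow value. Flow is maximum.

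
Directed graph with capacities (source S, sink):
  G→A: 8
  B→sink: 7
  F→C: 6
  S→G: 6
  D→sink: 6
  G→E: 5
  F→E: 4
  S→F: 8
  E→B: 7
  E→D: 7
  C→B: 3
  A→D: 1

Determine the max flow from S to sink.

13

Augment S→F→C→B→sink: bottleneck 3. Total 3.
Augment S→F→E→B→sink: bottleneck 4. Total 7.
Augment S→G→E→D→sink: bottleneck 5. Total 12.
Augment S→G→A→D→sink: bottleneck 1. Total 13.
No augmenting path remains in the residual graph.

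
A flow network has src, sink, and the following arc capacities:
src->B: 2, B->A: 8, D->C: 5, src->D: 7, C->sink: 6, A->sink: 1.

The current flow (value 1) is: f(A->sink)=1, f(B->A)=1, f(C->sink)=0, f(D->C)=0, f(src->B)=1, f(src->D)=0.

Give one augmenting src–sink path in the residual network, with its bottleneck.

Residual along src->D->C->sink: src->D: 7, D->C: 5, C->sink: 6.
Bottleneck = min = 5.

src->D->C->sink, bottleneck 5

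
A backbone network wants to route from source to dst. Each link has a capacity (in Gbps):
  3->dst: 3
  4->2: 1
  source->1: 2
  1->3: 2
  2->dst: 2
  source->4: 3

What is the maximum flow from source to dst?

3

Augment source->1->3->dst: bottleneck 2. Total 2.
Augment source->4->2->dst: bottleneck 1. Total 3.
No augmenting path remains in the residual graph.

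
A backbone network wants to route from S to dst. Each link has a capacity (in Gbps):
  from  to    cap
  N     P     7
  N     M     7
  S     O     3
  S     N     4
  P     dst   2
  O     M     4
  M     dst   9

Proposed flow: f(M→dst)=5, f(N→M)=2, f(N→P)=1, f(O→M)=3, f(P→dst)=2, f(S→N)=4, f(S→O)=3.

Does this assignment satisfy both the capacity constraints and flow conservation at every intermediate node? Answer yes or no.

No

Conservation fails at N: inflow 4 ≠ outflow 3.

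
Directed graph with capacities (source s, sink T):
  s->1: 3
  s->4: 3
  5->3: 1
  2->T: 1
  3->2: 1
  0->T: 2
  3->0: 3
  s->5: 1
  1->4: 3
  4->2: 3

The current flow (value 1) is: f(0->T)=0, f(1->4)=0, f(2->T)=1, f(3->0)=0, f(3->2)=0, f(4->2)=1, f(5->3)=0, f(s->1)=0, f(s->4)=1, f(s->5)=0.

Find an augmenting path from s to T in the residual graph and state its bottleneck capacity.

Residual along s->5->3->0->T: s->5: 1, 5->3: 1, 3->0: 3, 0->T: 2.
Bottleneck = min = 1.

s->5->3->0->T, bottleneck 1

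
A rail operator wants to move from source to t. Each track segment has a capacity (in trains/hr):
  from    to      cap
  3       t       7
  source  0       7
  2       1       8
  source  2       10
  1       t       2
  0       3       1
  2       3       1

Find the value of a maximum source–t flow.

4

Augment source->0->3->t: bottleneck 1. Total 1.
Augment source->2->3->t: bottleneck 1. Total 2.
Augment source->2->1->t: bottleneck 2. Total 4.
No augmenting path remains in the residual graph.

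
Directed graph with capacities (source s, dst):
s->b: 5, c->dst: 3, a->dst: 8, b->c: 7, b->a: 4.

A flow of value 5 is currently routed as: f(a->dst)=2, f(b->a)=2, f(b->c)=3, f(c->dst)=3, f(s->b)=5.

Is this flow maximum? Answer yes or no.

Residual reachable from s: {s}; dst is not reachable.
Saturated cut: s->b with total capacity 5 = current flow value. Flow is maximum.

Yes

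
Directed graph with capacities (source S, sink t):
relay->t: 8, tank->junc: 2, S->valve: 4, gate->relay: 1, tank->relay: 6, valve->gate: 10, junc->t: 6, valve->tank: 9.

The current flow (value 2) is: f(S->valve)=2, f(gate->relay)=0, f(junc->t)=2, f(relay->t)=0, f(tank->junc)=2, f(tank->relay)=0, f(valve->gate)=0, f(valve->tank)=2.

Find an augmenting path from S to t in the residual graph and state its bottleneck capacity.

S->valve->tank->relay->t, bottleneck 2

Residual along S->valve->tank->relay->t: S->valve: 2, valve->tank: 7, tank->relay: 6, relay->t: 8.
Bottleneck = min = 2.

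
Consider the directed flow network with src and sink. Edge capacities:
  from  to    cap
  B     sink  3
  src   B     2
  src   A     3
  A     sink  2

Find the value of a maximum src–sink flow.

4

Augment src->A->sink: bottleneck 2. Total 2.
Augment src->B->sink: bottleneck 2. Total 4.
No augmenting path remains in the residual graph.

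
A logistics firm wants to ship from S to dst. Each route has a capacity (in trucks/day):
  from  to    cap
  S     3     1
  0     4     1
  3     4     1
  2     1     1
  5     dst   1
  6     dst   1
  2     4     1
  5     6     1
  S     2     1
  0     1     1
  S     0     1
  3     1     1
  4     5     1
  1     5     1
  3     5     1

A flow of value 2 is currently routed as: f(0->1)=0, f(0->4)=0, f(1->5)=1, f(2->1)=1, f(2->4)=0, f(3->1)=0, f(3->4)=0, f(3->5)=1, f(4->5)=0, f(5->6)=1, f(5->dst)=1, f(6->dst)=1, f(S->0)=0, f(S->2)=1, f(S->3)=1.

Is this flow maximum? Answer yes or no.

Residual reachable from S: {0, 1, 2, 3, 4, 5, S}; dst is not reachable.
Saturated cut: 5->6, 5->dst with total capacity 2 = current flow value. Flow is maximum.

Yes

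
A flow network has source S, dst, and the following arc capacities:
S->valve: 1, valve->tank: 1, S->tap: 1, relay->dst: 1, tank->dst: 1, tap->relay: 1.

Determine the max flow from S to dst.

2

Augment S->tap->relay->dst: bottleneck 1. Total 1.
Augment S->valve->tank->dst: bottleneck 1. Total 2.
No augmenting path remains in the residual graph.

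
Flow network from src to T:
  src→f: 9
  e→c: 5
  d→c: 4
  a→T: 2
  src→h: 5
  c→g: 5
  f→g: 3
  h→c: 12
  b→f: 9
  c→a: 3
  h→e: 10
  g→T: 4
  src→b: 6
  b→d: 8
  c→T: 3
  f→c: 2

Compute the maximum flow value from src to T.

9

Augment src→h→c→T: bottleneck 3. Total 3.
Augment src→f→g→T: bottleneck 3. Total 6.
Augment src→h→c→g→T: bottleneck 1. Total 7.
Augment src→h→c→a→T: bottleneck 1. Total 8.
Augment src→f→c→a→T: bottleneck 1. Total 9.
No augmenting path remains in the residual graph.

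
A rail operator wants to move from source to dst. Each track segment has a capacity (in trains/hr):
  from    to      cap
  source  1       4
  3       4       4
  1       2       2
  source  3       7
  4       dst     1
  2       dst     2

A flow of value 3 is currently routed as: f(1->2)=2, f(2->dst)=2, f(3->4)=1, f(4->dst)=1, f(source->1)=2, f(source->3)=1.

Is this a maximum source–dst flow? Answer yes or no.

Yes

Residual reachable from source: {1, 3, 4, source}; dst is not reachable.
Saturated cut: 1->2, 4->dst with total capacity 3 = current flow value. Flow is maximum.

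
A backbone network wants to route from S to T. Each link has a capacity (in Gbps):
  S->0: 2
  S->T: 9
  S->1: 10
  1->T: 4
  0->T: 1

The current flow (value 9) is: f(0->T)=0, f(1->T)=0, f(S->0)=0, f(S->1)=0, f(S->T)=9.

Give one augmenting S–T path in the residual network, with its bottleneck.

S->1->T, bottleneck 4

Residual along S->1->T: S->1: 10, 1->T: 4.
Bottleneck = min = 4.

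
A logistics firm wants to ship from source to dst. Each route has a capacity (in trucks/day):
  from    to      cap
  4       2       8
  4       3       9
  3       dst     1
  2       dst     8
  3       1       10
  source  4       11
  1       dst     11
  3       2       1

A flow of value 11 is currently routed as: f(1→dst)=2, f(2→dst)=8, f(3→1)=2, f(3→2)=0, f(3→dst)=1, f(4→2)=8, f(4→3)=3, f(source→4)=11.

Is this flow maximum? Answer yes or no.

Residual reachable from source: {source}; dst is not reachable.
Saturated cut: source→4 with total capacity 11 = current flow value. Flow is maximum.

Yes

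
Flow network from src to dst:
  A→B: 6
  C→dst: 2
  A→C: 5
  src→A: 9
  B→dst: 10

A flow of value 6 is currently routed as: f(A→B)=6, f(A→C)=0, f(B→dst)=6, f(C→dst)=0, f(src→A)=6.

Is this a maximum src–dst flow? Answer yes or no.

Residual path src→A→C→dst has bottleneck 2 > 0.
Pushing 2 along it raises the flow to 8, so the given flow is not maximum.

No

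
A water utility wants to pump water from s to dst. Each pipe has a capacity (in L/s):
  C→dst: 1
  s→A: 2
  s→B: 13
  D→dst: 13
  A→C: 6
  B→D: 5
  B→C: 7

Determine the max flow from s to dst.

Augment s→A→C→dst: bottleneck 1. Total 1.
Augment s→B→D→dst: bottleneck 5. Total 6.
No augmenting path remains in the residual graph.

6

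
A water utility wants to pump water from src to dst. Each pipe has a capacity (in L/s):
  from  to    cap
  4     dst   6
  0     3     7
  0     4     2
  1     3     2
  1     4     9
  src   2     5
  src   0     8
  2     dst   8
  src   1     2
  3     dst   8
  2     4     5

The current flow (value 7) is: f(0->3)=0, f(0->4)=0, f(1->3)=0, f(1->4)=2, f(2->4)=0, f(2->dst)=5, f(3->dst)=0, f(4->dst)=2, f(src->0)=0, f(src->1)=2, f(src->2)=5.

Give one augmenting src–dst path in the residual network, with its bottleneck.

Residual along src->0->4->dst: src->0: 8, 0->4: 2, 4->dst: 4.
Bottleneck = min = 2.

src->0->4->dst, bottleneck 2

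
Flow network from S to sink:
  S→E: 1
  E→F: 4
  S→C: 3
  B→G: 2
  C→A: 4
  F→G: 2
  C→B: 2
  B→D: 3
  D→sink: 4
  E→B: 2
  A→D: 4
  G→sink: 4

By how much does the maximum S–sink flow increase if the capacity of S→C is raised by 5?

3

Original max flow = 4.
After raising cap(S→C), augmenting paths through that edge carry 3 more units.
New max flow = 7. Increase = 3.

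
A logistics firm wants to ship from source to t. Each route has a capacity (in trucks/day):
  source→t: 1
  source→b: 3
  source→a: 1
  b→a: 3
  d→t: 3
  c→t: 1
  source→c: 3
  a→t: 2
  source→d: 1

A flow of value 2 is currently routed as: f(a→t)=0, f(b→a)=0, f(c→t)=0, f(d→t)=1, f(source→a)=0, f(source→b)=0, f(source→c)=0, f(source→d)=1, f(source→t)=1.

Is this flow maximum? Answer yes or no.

Residual path source→c→t has bottleneck 1 > 0.
Pushing 1 along it raises the flow to 3, so the given flow is not maximum.

No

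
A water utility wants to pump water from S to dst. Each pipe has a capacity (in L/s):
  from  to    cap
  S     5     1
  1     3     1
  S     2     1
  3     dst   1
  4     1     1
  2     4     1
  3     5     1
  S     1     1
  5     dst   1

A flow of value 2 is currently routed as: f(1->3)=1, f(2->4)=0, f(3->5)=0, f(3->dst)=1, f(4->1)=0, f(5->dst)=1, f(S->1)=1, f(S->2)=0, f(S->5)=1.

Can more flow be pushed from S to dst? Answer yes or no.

No

Residual reachable from S: {1, 2, 4, S}; dst is not reachable.
Saturated cut: S->5, 1->3 with total capacity 2 = current flow value. Flow is maximum.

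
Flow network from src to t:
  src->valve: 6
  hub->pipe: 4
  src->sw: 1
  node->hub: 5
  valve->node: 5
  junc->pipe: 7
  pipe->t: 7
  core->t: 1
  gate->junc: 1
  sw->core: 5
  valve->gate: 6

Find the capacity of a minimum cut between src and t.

6

Max flow = 6 (via 3 augmenting paths).
In the residual at optimum, the set reachable from src is {gate, hub, node, src, valve}.
Cut edges: gate->junc (cap 1), hub->pipe (cap 4), src->sw (cap 1). Sum = 6.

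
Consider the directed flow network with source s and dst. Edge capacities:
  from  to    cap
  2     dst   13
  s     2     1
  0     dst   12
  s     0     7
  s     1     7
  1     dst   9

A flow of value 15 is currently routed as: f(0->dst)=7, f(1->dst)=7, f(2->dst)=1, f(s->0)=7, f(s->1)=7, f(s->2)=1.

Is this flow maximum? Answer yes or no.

Yes

Residual reachable from s: {s}; dst is not reachable.
Saturated cut: s->1, s->2, s->0 with total capacity 15 = current flow value. Flow is maximum.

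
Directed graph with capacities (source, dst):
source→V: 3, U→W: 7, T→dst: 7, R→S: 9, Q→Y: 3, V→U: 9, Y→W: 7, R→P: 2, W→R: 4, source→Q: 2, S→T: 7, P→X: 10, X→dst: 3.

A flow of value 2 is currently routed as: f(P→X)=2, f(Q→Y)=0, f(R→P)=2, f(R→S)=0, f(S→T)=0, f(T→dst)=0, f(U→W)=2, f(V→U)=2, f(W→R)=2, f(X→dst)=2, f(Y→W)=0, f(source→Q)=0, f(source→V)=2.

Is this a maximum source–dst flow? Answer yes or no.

No

Residual path source→V→U→W→R→S→T→dst has bottleneck 1 > 0.
Pushing 1 along it raises the flow to 3, so the given flow is not maximum.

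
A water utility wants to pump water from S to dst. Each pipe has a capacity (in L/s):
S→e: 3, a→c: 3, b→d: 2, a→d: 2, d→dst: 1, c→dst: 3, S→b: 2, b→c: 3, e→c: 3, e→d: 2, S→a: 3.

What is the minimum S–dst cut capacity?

Max flow = 4 (via 3 augmenting paths).
In the residual at optimum, the set reachable from S is {S, a, b, c, d, e}.
Cut edges: c→dst (cap 3), d→dst (cap 1). Sum = 4.

4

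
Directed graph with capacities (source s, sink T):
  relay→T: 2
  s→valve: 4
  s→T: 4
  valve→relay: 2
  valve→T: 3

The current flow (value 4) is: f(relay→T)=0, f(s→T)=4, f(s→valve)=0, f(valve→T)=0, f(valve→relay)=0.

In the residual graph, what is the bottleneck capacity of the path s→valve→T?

Residual capacities along the path: s→valve: 4, valve→T: 3.
Minimum is 3.

3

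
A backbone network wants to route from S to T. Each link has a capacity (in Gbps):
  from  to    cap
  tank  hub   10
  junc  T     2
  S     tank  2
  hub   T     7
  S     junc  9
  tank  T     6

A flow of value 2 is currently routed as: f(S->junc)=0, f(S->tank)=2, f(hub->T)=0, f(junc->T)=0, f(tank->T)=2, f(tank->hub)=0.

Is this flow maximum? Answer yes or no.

No

Residual path S->junc->T has bottleneck 2 > 0.
Pushing 2 along it raises the flow to 4, so the given flow is not maximum.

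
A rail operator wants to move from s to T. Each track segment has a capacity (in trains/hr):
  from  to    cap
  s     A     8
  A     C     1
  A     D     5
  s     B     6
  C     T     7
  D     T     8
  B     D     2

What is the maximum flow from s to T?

Augment s→B→D→T: bottleneck 2. Total 2.
Augment s→A→D→T: bottleneck 5. Total 7.
Augment s→A→C→T: bottleneck 1. Total 8.
No augmenting path remains in the residual graph.

8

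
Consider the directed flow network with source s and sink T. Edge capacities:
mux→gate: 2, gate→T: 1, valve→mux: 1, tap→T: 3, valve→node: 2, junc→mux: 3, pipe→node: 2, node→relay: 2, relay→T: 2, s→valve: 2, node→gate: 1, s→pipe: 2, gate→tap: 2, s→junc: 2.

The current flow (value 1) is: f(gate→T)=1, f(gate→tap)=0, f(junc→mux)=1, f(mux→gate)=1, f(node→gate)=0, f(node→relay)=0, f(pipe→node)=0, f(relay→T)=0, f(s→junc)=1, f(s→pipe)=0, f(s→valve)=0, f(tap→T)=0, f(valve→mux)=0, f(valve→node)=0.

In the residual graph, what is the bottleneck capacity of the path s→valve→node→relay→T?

Residual capacities along the path: s→valve: 2, valve→node: 2, node→relay: 2, relay→T: 2.
Minimum is 2.

2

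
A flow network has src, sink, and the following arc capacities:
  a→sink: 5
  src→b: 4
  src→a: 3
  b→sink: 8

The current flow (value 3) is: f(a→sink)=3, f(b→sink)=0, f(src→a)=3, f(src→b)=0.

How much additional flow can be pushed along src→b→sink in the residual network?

4

Residual capacities along the path: src→b: 4, b→sink: 8.
Minimum is 4.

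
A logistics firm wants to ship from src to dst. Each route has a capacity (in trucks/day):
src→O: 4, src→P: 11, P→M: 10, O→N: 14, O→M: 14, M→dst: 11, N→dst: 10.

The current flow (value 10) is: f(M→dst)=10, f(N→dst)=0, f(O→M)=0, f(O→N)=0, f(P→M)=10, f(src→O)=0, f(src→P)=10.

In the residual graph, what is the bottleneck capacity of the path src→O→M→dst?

Residual capacities along the path: src→O: 4, O→M: 14, M→dst: 1.
Minimum is 1.

1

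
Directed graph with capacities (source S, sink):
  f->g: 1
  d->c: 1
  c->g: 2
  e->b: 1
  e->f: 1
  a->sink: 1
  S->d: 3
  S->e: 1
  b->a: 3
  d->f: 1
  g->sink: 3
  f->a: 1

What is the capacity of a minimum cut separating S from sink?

Max flow = 3 (via 3 augmenting paths).
In the residual at optimum, the set reachable from S is {S, d}.
Cut edges: S->e (cap 1), d->f (cap 1), d->c (cap 1). Sum = 3.

3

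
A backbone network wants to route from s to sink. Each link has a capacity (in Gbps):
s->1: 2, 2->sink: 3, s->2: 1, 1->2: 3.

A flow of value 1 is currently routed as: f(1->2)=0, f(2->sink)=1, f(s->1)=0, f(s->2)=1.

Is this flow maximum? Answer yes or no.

No

Residual path s->1->2->sink has bottleneck 2 > 0.
Pushing 2 along it raises the flow to 3, so the given flow is not maximum.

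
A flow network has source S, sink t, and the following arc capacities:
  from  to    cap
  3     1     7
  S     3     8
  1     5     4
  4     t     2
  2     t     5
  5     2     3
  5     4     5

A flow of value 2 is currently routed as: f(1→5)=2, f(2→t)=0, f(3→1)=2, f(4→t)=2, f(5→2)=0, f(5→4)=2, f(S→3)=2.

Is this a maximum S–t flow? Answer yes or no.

No

Residual path S→3→1→5→2→t has bottleneck 2 > 0.
Pushing 2 along it raises the flow to 4, so the given flow is not maximum.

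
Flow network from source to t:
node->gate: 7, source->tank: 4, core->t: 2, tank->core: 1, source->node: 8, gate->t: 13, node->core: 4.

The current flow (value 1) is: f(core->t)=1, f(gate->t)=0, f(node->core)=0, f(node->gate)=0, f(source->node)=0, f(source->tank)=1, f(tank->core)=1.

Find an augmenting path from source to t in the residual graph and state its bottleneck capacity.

Residual along source->node->core->t: source->node: 8, node->core: 4, core->t: 1.
Bottleneck = min = 1.

source->node->core->t, bottleneck 1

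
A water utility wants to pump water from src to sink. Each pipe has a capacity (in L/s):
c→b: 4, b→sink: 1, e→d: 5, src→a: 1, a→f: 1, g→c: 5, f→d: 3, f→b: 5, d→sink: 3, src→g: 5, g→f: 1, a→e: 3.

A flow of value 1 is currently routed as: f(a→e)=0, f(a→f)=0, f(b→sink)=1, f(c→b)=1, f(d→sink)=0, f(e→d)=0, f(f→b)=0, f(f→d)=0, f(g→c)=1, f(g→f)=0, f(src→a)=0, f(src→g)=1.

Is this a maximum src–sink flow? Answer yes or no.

Residual path src→g→f→d→sink has bottleneck 1 > 0.
Pushing 1 along it raises the flow to 2, so the given flow is not maximum.

No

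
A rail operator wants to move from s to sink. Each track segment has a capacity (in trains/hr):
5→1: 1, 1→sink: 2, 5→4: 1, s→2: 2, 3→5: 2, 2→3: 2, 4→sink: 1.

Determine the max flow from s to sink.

2

Augment s→2→3→5→4→sink: bottleneck 1. Total 1.
Augment s→2→3→5→1→sink: bottleneck 1. Total 2.
No augmenting path remains in the residual graph.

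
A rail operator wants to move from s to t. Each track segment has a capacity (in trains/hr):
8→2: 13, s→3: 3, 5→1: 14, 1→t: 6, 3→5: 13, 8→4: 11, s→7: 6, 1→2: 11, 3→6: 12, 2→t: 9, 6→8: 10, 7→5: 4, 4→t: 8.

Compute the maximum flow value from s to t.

7

Augment s→3→5→1→t: bottleneck 3. Total 3.
Augment s→7→5→1→t: bottleneck 3. Total 6.
Augment s→7→5→1→2→t: bottleneck 1. Total 7.
No augmenting path remains in the residual graph.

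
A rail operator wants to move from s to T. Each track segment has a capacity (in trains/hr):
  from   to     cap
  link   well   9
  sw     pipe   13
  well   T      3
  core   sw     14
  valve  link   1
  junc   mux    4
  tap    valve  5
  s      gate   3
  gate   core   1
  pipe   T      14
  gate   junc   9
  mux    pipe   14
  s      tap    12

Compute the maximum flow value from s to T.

Augment s→tap→valve→link→well→T: bottleneck 1. Total 1.
Augment s→gate→core→sw→pipe→T: bottleneck 1. Total 2.
Augment s→gate→junc→mux→pipe→T: bottleneck 2. Total 4.
No augmenting path remains in the residual graph.

4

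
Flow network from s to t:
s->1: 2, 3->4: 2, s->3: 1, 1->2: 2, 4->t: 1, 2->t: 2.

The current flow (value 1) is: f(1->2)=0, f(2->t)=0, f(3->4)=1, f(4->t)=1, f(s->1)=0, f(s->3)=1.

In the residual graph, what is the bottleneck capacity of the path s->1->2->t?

2

Residual capacities along the path: s->1: 2, 1->2: 2, 2->t: 2.
Minimum is 2.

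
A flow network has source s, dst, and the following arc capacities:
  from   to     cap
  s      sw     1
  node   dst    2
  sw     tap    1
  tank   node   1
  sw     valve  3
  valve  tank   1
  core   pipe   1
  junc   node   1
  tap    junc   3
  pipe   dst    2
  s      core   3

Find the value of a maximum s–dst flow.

2

Augment s->core->pipe->dst: bottleneck 1. Total 1.
Augment s->sw->tap->junc->node->dst: bottleneck 1. Total 2.
No augmenting path remains in the residual graph.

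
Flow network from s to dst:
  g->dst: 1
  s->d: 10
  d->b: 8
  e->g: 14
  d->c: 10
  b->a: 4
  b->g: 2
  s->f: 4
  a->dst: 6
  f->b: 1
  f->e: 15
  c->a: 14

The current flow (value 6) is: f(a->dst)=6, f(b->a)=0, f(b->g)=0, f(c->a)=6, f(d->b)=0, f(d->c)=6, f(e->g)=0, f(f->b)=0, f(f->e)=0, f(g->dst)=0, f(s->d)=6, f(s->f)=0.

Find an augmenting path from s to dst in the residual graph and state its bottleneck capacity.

Residual along s->d->b->g->dst: s->d: 4, d->b: 8, b->g: 2, g->dst: 1.
Bottleneck = min = 1.

s->d->b->g->dst, bottleneck 1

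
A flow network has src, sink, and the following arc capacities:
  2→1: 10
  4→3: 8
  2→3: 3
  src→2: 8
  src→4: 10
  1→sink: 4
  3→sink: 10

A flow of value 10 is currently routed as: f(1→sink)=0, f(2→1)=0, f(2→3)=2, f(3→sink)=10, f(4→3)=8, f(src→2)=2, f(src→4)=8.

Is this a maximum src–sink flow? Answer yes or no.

No

Residual path src→2→1→sink has bottleneck 4 > 0.
Pushing 4 along it raises the flow to 14, so the given flow is not maximum.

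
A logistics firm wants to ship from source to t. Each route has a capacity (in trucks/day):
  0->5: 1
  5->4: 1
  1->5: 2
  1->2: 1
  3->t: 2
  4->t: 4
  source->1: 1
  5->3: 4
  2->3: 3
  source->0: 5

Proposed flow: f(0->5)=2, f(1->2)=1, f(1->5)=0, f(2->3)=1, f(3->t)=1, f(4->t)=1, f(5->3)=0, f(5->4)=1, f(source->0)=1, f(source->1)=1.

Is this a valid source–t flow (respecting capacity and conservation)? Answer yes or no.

No

Capacity violated on 0->5: flow 2 > capacity 1.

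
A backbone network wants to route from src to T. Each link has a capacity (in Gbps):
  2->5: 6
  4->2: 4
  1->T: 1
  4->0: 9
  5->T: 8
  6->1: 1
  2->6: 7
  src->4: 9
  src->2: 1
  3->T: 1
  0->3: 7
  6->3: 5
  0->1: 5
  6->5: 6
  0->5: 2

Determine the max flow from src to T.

9

Augment src->2->5->T: bottleneck 1. Total 1.
Augment src->4->2->5->T: bottleneck 4. Total 5.
Augment src->4->0->3->T: bottleneck 1. Total 6.
Augment src->4->0->5->T: bottleneck 2. Total 8.
Augment src->4->0->1->T: bottleneck 1. Total 9.
No augmenting path remains in the residual graph.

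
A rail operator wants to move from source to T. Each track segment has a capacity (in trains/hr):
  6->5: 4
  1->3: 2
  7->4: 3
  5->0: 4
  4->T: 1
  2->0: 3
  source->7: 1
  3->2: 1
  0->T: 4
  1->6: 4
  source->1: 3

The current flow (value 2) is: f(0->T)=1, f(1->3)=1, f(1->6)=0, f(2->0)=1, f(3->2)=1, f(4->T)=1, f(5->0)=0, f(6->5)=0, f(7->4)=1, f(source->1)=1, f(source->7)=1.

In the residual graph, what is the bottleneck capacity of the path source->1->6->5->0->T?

2

Residual capacities along the path: source->1: 2, 1->6: 4, 6->5: 4, 5->0: 4, 0->T: 3.
Minimum is 2.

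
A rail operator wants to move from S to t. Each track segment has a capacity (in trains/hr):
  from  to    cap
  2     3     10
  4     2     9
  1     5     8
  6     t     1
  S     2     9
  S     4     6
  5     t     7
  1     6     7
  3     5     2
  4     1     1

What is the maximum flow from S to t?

Augment S->4->1->5->t: bottleneck 1. Total 1.
Augment S->2->3->5->t: bottleneck 2. Total 3.
No augmenting path remains in the residual graph.

3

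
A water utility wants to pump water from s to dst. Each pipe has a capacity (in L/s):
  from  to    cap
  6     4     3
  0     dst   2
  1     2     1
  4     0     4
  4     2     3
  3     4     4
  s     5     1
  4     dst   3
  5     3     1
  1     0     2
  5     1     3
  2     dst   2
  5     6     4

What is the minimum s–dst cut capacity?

Max flow = 1 (via 1 augmenting path).
In the residual at optimum, the set reachable from s is {s}.
Cut edges: s->5 (cap 1). Sum = 1.

1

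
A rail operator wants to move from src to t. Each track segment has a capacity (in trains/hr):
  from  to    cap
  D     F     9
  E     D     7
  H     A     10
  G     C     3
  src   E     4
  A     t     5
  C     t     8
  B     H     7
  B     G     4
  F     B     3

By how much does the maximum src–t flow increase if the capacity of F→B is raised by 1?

Original max flow = 3.
After raising cap(F→B), augmenting paths through that edge carry 1 more unit.
New max flow = 4. Increase = 1.

1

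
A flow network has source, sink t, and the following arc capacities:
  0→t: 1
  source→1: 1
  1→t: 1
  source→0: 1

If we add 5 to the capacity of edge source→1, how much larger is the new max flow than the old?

0

Original max flow = 2.
Even with extra capacity on source→1, another cut of capacity 2 remains binding.
New max flow = 2. Increase = 0.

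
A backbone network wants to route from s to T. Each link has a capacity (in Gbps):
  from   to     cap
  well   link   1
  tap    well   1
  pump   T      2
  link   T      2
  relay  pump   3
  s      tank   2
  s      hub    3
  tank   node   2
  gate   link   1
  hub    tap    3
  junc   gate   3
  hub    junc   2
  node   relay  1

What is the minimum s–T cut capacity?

3

Max flow = 3 (via 3 augmenting paths).
In the residual at optimum, the set reachable from s is {gate, hub, junc, node, s, tank, tap}.
Cut edges: node→relay (cap 1), tap→well (cap 1), gate→link (cap 1). Sum = 3.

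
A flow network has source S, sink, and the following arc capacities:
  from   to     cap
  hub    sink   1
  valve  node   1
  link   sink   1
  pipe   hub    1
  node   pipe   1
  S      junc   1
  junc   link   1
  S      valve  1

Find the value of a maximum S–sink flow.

2

Augment S→junc→link→sink: bottleneck 1. Total 1.
Augment S→valve→node→pipe→hub→sink: bottleneck 1. Total 2.
No augmenting path remains in the residual graph.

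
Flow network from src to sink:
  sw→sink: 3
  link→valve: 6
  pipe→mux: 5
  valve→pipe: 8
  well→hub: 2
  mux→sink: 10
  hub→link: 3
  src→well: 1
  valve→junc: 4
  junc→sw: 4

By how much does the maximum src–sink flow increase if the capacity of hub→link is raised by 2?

0

Original max flow = 1.
Edge hub→link does not cross the min cut (source side {src}), so extra capacity there cannot help.
New max flow = 1. Increase = 0.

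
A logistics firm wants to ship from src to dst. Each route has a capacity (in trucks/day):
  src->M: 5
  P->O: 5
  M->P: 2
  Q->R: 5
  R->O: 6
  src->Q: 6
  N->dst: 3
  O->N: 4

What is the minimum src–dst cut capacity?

Max flow = 3 (via 2 augmenting paths).
In the residual at optimum, the set reachable from src is {M, N, O, P, Q, R, src}.
Cut edges: N->dst (cap 3). Sum = 3.

3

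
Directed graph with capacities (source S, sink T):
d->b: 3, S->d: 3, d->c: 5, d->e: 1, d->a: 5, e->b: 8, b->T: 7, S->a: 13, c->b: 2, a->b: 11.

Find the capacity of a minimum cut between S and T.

Max flow = 7 (via 2 augmenting paths).
In the residual at optimum, the set reachable from S is {S, a, b, c, d, e}.
Cut edges: b->T (cap 7). Sum = 7.

7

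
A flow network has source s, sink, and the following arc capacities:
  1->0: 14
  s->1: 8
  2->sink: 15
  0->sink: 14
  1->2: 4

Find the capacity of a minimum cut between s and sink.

8

Max flow = 8 (via 2 augmenting paths).
In the residual at optimum, the set reachable from s is {s}.
Cut edges: s->1 (cap 8). Sum = 8.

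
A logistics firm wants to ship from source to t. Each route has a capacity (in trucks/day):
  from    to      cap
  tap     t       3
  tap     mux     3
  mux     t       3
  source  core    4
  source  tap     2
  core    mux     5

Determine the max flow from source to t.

5

Augment source→tap→t: bottleneck 2. Total 2.
Augment source→core→mux→t: bottleneck 3. Total 5.
No augmenting path remains in the residual graph.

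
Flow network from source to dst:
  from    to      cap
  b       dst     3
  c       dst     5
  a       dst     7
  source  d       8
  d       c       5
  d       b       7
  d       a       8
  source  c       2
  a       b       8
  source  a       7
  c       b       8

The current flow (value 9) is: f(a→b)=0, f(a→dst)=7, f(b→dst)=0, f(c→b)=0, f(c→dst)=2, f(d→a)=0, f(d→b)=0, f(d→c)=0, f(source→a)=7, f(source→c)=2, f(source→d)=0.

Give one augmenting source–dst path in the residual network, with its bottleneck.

Residual along source→d→c→dst: source→d: 8, d→c: 5, c→dst: 3.
Bottleneck = min = 3.

source→d→c→dst, bottleneck 3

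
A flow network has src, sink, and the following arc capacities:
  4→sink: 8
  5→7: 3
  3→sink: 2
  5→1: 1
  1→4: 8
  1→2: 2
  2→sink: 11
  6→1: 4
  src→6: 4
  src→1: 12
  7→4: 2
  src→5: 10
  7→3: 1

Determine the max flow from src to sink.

11

Augment src→1→2→sink: bottleneck 2. Total 2.
Augment src→1→4→sink: bottleneck 8. Total 10.
Augment src→5→7→3→sink: bottleneck 1. Total 11.
No augmenting path remains in the residual graph.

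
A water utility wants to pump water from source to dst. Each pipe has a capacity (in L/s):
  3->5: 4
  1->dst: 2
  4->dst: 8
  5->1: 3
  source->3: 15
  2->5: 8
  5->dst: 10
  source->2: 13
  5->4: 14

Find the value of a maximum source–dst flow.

12

Augment source->3->5->dst: bottleneck 4. Total 4.
Augment source->2->5->dst: bottleneck 6. Total 10.
Augment source->2->5->1->dst: bottleneck 2. Total 12.
No augmenting path remains in the residual graph.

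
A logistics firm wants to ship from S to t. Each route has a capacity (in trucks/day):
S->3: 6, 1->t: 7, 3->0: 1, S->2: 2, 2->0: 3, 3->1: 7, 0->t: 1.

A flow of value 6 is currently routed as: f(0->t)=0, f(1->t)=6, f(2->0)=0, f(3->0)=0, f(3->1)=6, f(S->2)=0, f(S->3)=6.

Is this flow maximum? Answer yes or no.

Residual path S->2->0->t has bottleneck 1 > 0.
Pushing 1 along it raises the flow to 7, so the given flow is not maximum.

No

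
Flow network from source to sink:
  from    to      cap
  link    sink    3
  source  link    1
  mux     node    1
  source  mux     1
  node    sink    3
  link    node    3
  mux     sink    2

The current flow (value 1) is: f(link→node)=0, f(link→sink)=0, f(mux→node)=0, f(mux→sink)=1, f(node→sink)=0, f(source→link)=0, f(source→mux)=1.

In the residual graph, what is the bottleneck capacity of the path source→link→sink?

1

Residual capacities along the path: source→link: 1, link→sink: 3.
Minimum is 1.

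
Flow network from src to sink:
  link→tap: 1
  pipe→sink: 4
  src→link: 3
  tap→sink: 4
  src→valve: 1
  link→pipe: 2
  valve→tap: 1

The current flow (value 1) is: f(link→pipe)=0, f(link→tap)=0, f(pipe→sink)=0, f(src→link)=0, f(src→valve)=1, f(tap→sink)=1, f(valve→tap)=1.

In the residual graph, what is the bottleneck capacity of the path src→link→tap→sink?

1

Residual capacities along the path: src→link: 3, link→tap: 1, tap→sink: 3.
Minimum is 1.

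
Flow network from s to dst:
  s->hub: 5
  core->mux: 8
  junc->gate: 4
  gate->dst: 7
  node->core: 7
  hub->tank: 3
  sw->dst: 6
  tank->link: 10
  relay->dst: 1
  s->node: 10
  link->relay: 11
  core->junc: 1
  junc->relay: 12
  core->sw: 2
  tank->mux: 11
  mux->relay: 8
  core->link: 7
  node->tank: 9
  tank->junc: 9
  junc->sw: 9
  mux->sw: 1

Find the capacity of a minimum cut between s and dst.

11

Max flow = 11 (via 6 augmenting paths).
In the residual at optimum, the set reachable from s is {core, hub, junc, link, mux, node, relay, s, sw, tank}.
Cut edges: junc->gate (cap 4), sw->dst (cap 6), relay->dst (cap 1). Sum = 11.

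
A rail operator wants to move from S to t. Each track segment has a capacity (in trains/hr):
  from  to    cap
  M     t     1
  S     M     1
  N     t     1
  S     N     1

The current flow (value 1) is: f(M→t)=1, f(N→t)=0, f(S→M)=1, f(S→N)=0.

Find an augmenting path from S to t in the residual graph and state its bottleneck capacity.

S→N→t, bottleneck 1

Residual along S→N→t: S→N: 1, N→t: 1.
Bottleneck = min = 1.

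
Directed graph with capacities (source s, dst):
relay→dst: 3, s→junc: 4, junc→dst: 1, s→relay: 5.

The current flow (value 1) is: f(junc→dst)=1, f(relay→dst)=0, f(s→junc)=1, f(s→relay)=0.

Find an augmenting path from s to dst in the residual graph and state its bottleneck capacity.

Residual along s→relay→dst: s→relay: 5, relay→dst: 3.
Bottleneck = min = 3.

s→relay→dst, bottleneck 3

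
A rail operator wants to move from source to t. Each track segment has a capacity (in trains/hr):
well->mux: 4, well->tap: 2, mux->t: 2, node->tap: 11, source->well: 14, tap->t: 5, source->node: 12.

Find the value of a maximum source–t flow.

Augment source->well->mux->t: bottleneck 2. Total 2.
Augment source->well->tap->t: bottleneck 2. Total 4.
Augment source->node->tap->t: bottleneck 3. Total 7.
No augmenting path remains in the residual graph.

7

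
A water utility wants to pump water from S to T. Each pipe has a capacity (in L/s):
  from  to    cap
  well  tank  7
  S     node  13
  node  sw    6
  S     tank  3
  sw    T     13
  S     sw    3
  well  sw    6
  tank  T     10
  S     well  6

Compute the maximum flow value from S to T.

Augment S->tank->T: bottleneck 3. Total 3.
Augment S->sw->T: bottleneck 3. Total 6.
Augment S->well->tank->T: bottleneck 6. Total 12.
Augment S->node->sw->T: bottleneck 6. Total 18.
No augmenting path remains in the residual graph.

18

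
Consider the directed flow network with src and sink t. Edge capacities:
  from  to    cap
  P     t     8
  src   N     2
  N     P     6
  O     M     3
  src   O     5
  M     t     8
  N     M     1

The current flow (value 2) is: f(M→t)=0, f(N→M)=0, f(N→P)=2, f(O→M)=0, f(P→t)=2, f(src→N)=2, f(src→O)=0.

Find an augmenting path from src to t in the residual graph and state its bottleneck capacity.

src→O→M→t, bottleneck 3

Residual along src→O→M→t: src→O: 5, O→M: 3, M→t: 8.
Bottleneck = min = 3.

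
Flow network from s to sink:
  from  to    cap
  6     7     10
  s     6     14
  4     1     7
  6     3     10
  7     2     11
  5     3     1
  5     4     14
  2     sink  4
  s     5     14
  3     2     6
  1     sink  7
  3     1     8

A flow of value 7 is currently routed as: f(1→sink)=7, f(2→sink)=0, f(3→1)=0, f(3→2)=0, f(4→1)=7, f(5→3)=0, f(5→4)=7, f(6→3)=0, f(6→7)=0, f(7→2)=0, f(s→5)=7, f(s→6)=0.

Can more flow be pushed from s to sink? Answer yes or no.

Residual path s→5→3→2→sink has bottleneck 1 > 0.
Pushing 1 along it raises the flow to 8, so the given flow is not maximum.

Yes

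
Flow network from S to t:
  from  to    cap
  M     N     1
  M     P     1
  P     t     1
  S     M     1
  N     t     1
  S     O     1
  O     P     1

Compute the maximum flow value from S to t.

Augment S->M->N->t: bottleneck 1. Total 1.
Augment S->O->P->t: bottleneck 1. Total 2.
No augmenting path remains in the residual graph.

2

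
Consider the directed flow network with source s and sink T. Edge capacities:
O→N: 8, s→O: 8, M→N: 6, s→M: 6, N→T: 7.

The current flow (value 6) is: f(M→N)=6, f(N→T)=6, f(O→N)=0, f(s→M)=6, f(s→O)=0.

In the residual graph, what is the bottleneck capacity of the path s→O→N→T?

Residual capacities along the path: s→O: 8, O→N: 8, N→T: 1.
Minimum is 1.

1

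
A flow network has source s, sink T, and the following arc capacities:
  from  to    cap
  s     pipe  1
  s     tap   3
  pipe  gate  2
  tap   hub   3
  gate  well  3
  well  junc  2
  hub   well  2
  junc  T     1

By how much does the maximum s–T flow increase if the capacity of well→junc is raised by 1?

0

Original max flow = 1.
Edge well→junc does not cross the min cut (source side {gate, hub, junc, pipe, s, tap, well}), so extra capacity there cannot help.
New max flow = 1. Increase = 0.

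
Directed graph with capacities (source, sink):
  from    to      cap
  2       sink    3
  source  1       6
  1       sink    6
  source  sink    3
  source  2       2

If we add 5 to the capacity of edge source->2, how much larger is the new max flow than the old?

Original max flow = 11.
After raising cap(source->2), augmenting paths through that edge carry 1 more unit.
New max flow = 12. Increase = 1.

1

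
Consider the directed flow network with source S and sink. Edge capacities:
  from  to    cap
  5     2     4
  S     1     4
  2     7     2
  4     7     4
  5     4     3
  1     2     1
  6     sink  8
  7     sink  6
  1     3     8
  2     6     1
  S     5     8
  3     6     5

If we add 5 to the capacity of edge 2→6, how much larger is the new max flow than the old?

Original max flow = 10.
After raising cap(2→6), augmenting paths through that edge carry 1 more unit.
New max flow = 11. Increase = 1.

1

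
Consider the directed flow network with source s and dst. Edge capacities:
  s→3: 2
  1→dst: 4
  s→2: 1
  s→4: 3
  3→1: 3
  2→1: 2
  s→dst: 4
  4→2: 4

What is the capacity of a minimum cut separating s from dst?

8

Max flow = 8 (via 4 augmenting paths).
In the residual at optimum, the set reachable from s is {2, 4, s}.
Cut edges: s→3 (cap 2), s→dst (cap 4), 2→1 (cap 2). Sum = 8.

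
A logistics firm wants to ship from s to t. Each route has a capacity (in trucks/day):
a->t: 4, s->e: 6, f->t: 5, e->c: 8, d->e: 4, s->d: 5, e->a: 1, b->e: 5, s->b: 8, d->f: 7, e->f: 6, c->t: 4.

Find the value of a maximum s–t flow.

Augment s->d->f->t: bottleneck 5. Total 5.
Augment s->e->a->t: bottleneck 1. Total 6.
Augment s->e->c->t: bottleneck 4. Total 10.
No augmenting path remains in the residual graph.

10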